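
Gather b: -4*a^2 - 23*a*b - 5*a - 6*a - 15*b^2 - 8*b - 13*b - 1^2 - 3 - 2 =-4*a^2 - 11*a - 15*b^2 + b*(-23*a - 21) - 6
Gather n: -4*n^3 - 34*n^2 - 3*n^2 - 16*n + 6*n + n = -4*n^3 - 37*n^2 - 9*n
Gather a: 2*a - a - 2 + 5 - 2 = a + 1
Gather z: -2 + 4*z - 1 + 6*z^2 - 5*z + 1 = 6*z^2 - z - 2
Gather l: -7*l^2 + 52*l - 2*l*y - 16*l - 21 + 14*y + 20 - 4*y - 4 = -7*l^2 + l*(36 - 2*y) + 10*y - 5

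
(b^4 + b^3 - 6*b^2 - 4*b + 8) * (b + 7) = b^5 + 8*b^4 + b^3 - 46*b^2 - 20*b + 56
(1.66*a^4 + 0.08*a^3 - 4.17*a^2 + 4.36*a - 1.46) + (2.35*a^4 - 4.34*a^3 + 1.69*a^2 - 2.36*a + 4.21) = 4.01*a^4 - 4.26*a^3 - 2.48*a^2 + 2.0*a + 2.75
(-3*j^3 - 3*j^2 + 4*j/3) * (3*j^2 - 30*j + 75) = -9*j^5 + 81*j^4 - 131*j^3 - 265*j^2 + 100*j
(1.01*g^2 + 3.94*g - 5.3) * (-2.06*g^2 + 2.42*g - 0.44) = -2.0806*g^4 - 5.6722*g^3 + 20.0084*g^2 - 14.5596*g + 2.332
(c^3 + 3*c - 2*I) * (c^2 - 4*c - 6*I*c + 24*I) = c^5 - 4*c^4 - 6*I*c^4 + 3*c^3 + 24*I*c^3 - 12*c^2 - 20*I*c^2 - 12*c + 80*I*c + 48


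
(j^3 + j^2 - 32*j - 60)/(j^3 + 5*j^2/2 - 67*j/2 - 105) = 2*(j + 2)/(2*j + 7)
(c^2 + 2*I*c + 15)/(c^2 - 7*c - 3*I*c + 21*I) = (c + 5*I)/(c - 7)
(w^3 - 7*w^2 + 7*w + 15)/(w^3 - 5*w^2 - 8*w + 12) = (w^3 - 7*w^2 + 7*w + 15)/(w^3 - 5*w^2 - 8*w + 12)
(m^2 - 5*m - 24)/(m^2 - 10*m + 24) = (m^2 - 5*m - 24)/(m^2 - 10*m + 24)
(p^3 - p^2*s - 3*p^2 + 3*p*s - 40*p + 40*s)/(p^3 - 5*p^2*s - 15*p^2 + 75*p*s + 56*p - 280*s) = (p^2 - p*s + 5*p - 5*s)/(p^2 - 5*p*s - 7*p + 35*s)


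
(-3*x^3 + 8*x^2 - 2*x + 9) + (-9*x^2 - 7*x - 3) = -3*x^3 - x^2 - 9*x + 6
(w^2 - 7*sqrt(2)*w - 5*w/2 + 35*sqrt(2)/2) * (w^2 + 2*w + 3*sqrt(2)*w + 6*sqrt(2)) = w^4 - 4*sqrt(2)*w^3 - w^3/2 - 47*w^2 + 2*sqrt(2)*w^2 + 21*w + 20*sqrt(2)*w + 210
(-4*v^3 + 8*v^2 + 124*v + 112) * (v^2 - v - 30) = -4*v^5 + 12*v^4 + 236*v^3 - 252*v^2 - 3832*v - 3360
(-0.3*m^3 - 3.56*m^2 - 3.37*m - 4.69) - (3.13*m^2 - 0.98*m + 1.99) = -0.3*m^3 - 6.69*m^2 - 2.39*m - 6.68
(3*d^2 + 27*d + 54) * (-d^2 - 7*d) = -3*d^4 - 48*d^3 - 243*d^2 - 378*d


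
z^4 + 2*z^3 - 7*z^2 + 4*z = z*(z - 1)^2*(z + 4)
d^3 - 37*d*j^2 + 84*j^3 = (d - 4*j)*(d - 3*j)*(d + 7*j)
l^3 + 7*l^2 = l^2*(l + 7)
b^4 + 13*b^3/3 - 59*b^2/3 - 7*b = b*(b - 3)*(b + 1/3)*(b + 7)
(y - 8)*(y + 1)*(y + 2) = y^3 - 5*y^2 - 22*y - 16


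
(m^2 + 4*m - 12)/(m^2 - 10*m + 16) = (m + 6)/(m - 8)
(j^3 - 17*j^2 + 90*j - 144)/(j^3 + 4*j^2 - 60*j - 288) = (j^2 - 9*j + 18)/(j^2 + 12*j + 36)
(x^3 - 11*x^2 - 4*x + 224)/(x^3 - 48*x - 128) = (x - 7)/(x + 4)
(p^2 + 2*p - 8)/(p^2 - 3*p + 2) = (p + 4)/(p - 1)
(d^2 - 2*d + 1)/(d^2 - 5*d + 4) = (d - 1)/(d - 4)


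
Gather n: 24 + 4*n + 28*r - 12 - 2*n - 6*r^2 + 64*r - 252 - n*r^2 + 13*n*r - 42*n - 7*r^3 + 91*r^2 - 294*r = n*(-r^2 + 13*r - 40) - 7*r^3 + 85*r^2 - 202*r - 240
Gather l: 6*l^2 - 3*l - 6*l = 6*l^2 - 9*l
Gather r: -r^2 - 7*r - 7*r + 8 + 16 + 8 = -r^2 - 14*r + 32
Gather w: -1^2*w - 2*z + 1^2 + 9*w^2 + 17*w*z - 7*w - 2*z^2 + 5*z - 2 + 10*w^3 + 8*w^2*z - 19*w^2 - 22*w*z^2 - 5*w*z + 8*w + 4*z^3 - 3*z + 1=10*w^3 + w^2*(8*z - 10) + w*(-22*z^2 + 12*z) + 4*z^3 - 2*z^2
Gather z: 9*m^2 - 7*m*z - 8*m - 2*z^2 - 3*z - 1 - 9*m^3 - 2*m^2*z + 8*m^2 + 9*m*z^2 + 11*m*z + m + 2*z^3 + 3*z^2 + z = -9*m^3 + 17*m^2 - 7*m + 2*z^3 + z^2*(9*m + 1) + z*(-2*m^2 + 4*m - 2) - 1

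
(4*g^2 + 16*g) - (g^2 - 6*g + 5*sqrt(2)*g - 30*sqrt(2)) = 3*g^2 - 5*sqrt(2)*g + 22*g + 30*sqrt(2)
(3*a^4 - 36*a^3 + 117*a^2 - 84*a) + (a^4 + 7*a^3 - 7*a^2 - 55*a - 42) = 4*a^4 - 29*a^3 + 110*a^2 - 139*a - 42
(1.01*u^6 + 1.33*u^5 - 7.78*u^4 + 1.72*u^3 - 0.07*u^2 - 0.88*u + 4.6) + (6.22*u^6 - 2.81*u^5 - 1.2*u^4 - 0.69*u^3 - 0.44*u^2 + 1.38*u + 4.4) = 7.23*u^6 - 1.48*u^5 - 8.98*u^4 + 1.03*u^3 - 0.51*u^2 + 0.5*u + 9.0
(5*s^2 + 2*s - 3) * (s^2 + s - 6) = 5*s^4 + 7*s^3 - 31*s^2 - 15*s + 18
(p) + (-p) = 0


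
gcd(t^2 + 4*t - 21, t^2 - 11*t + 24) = t - 3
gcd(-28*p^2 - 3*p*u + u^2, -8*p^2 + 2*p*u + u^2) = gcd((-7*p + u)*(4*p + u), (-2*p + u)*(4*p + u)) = 4*p + u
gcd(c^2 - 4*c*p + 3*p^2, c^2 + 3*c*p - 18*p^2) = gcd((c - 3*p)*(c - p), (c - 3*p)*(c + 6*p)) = -c + 3*p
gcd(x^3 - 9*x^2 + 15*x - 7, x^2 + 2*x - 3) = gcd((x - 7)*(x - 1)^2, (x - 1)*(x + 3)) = x - 1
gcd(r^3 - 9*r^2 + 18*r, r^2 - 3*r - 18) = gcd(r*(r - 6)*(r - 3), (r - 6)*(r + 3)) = r - 6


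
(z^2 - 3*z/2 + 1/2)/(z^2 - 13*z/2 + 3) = (z - 1)/(z - 6)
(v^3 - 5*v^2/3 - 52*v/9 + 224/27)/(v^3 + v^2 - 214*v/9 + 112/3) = (9*v^2 + 9*v - 28)/(3*(3*v^2 + 11*v - 42))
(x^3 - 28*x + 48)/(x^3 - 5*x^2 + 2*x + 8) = (x + 6)/(x + 1)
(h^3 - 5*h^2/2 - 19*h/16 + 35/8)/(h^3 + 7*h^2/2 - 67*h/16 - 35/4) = (h - 2)/(h + 4)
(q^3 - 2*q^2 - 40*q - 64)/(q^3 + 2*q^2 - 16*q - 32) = (q - 8)/(q - 4)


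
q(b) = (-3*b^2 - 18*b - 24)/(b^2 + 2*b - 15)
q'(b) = (-6*b - 18)/(b^2 + 2*b - 15) + (-2*b - 2)*(-3*b^2 - 18*b - 24)/(b^2 + 2*b - 15)^2 = 6*(2*b^2 + 23*b + 53)/(b^4 + 4*b^3 - 26*b^2 - 60*b + 225)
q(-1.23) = 0.40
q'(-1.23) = 0.65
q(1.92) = 9.32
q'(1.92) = 11.23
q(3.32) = -43.88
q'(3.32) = 128.16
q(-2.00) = 0.00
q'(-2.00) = 0.40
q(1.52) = 6.04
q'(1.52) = 5.97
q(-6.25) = -2.48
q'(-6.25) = -0.57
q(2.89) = 116.46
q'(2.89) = 1084.69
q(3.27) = -51.48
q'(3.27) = 180.02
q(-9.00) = -2.19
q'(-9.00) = 0.02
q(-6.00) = -2.67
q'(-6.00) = -0.96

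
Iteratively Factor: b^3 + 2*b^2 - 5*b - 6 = (b + 1)*(b^2 + b - 6) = (b - 2)*(b + 1)*(b + 3)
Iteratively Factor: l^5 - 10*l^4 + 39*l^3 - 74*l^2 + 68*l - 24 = (l - 2)*(l^4 - 8*l^3 + 23*l^2 - 28*l + 12) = (l - 2)*(l - 1)*(l^3 - 7*l^2 + 16*l - 12) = (l - 2)^2*(l - 1)*(l^2 - 5*l + 6) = (l - 2)^3*(l - 1)*(l - 3)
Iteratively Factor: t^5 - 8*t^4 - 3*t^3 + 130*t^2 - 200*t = (t)*(t^4 - 8*t^3 - 3*t^2 + 130*t - 200) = t*(t - 5)*(t^3 - 3*t^2 - 18*t + 40) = t*(t - 5)*(t + 4)*(t^2 - 7*t + 10) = t*(t - 5)^2*(t + 4)*(t - 2)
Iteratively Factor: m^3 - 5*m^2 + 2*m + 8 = (m + 1)*(m^2 - 6*m + 8) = (m - 2)*(m + 1)*(m - 4)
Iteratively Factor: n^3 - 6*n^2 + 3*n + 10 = (n - 5)*(n^2 - n - 2) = (n - 5)*(n + 1)*(n - 2)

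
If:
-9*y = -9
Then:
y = 1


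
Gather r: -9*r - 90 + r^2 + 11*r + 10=r^2 + 2*r - 80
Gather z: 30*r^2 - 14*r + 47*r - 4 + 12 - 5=30*r^2 + 33*r + 3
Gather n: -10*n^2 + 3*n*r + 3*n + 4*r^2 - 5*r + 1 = -10*n^2 + n*(3*r + 3) + 4*r^2 - 5*r + 1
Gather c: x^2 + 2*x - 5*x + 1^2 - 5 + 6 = x^2 - 3*x + 2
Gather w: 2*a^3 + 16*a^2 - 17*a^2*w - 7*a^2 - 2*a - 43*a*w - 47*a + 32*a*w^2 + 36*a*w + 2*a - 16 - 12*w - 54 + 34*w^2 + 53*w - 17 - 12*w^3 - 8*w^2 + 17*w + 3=2*a^3 + 9*a^2 - 47*a - 12*w^3 + w^2*(32*a + 26) + w*(-17*a^2 - 7*a + 58) - 84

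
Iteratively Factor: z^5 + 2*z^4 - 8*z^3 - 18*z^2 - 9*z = (z + 1)*(z^4 + z^3 - 9*z^2 - 9*z) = (z + 1)*(z + 3)*(z^3 - 2*z^2 - 3*z) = (z + 1)^2*(z + 3)*(z^2 - 3*z) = (z - 3)*(z + 1)^2*(z + 3)*(z)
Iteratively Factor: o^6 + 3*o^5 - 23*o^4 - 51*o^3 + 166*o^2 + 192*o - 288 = (o + 2)*(o^5 + o^4 - 25*o^3 - o^2 + 168*o - 144) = (o + 2)*(o + 4)*(o^4 - 3*o^3 - 13*o^2 + 51*o - 36) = (o - 1)*(o + 2)*(o + 4)*(o^3 - 2*o^2 - 15*o + 36) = (o - 3)*(o - 1)*(o + 2)*(o + 4)*(o^2 + o - 12) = (o - 3)^2*(o - 1)*(o + 2)*(o + 4)*(o + 4)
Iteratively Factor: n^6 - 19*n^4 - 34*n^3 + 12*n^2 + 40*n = (n)*(n^5 - 19*n^3 - 34*n^2 + 12*n + 40) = n*(n - 5)*(n^4 + 5*n^3 + 6*n^2 - 4*n - 8) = n*(n - 5)*(n + 2)*(n^3 + 3*n^2 - 4) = n*(n - 5)*(n - 1)*(n + 2)*(n^2 + 4*n + 4) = n*(n - 5)*(n - 1)*(n + 2)^2*(n + 2)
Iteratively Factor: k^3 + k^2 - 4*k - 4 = (k + 1)*(k^2 - 4) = (k + 1)*(k + 2)*(k - 2)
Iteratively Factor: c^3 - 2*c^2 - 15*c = (c - 5)*(c^2 + 3*c) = (c - 5)*(c + 3)*(c)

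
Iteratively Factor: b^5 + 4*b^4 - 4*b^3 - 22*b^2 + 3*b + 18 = (b - 1)*(b^4 + 5*b^3 + b^2 - 21*b - 18) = (b - 1)*(b + 3)*(b^3 + 2*b^2 - 5*b - 6) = (b - 1)*(b + 3)^2*(b^2 - b - 2) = (b - 2)*(b - 1)*(b + 3)^2*(b + 1)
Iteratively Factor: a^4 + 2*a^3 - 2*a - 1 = (a + 1)*(a^3 + a^2 - a - 1) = (a + 1)^2*(a^2 - 1) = (a + 1)^3*(a - 1)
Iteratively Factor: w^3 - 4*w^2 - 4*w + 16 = (w - 2)*(w^2 - 2*w - 8) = (w - 4)*(w - 2)*(w + 2)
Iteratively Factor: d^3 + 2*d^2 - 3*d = (d)*(d^2 + 2*d - 3) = d*(d - 1)*(d + 3)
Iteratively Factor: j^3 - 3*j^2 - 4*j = (j)*(j^2 - 3*j - 4) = j*(j + 1)*(j - 4)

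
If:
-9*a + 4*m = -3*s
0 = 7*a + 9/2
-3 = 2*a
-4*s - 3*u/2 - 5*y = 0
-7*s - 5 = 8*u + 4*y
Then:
No Solution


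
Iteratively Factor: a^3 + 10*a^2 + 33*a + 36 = (a + 3)*(a^2 + 7*a + 12) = (a + 3)*(a + 4)*(a + 3)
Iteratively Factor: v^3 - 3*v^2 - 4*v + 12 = (v - 3)*(v^2 - 4) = (v - 3)*(v + 2)*(v - 2)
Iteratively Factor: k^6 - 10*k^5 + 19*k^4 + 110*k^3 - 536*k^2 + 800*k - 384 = (k - 1)*(k^5 - 9*k^4 + 10*k^3 + 120*k^2 - 416*k + 384) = (k - 4)*(k - 1)*(k^4 - 5*k^3 - 10*k^2 + 80*k - 96) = (k - 4)*(k - 2)*(k - 1)*(k^3 - 3*k^2 - 16*k + 48) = (k - 4)*(k - 3)*(k - 2)*(k - 1)*(k^2 - 16) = (k - 4)^2*(k - 3)*(k - 2)*(k - 1)*(k + 4)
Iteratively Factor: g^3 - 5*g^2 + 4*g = (g - 1)*(g^2 - 4*g) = (g - 4)*(g - 1)*(g)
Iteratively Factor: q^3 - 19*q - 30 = (q + 2)*(q^2 - 2*q - 15) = (q - 5)*(q + 2)*(q + 3)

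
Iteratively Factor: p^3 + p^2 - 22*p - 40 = (p + 2)*(p^2 - p - 20) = (p + 2)*(p + 4)*(p - 5)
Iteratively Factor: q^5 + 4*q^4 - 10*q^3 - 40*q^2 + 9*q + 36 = (q - 1)*(q^4 + 5*q^3 - 5*q^2 - 45*q - 36) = (q - 1)*(q + 4)*(q^3 + q^2 - 9*q - 9) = (q - 1)*(q + 3)*(q + 4)*(q^2 - 2*q - 3) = (q - 3)*(q - 1)*(q + 3)*(q + 4)*(q + 1)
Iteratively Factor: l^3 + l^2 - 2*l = (l)*(l^2 + l - 2) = l*(l - 1)*(l + 2)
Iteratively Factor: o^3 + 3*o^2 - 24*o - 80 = (o - 5)*(o^2 + 8*o + 16) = (o - 5)*(o + 4)*(o + 4)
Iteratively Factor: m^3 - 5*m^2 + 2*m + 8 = (m - 4)*(m^2 - m - 2) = (m - 4)*(m - 2)*(m + 1)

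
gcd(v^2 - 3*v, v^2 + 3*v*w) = v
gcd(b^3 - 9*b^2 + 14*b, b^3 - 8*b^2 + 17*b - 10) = b - 2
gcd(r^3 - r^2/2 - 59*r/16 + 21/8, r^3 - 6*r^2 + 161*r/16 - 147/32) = r^2 - 5*r/2 + 21/16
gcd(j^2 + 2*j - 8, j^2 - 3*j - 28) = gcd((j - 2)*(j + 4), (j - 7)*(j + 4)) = j + 4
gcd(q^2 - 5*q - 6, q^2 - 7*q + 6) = q - 6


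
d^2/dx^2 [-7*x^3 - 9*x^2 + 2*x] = -42*x - 18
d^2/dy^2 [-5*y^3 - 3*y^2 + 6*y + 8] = -30*y - 6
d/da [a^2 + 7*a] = 2*a + 7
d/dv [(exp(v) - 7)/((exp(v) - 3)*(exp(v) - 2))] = (-exp(2*v) + 14*exp(v) - 29)*exp(v)/(exp(4*v) - 10*exp(3*v) + 37*exp(2*v) - 60*exp(v) + 36)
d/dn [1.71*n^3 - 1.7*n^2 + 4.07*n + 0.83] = 5.13*n^2 - 3.4*n + 4.07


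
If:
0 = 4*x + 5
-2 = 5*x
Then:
No Solution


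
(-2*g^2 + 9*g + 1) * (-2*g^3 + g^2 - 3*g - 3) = 4*g^5 - 20*g^4 + 13*g^3 - 20*g^2 - 30*g - 3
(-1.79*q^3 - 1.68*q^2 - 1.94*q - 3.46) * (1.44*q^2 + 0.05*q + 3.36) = -2.5776*q^5 - 2.5087*q^4 - 8.892*q^3 - 10.7242*q^2 - 6.6914*q - 11.6256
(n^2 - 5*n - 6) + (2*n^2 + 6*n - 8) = 3*n^2 + n - 14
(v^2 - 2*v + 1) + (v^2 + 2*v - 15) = 2*v^2 - 14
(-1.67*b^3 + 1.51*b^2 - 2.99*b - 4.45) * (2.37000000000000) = -3.9579*b^3 + 3.5787*b^2 - 7.0863*b - 10.5465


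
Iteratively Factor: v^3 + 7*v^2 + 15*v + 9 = (v + 3)*(v^2 + 4*v + 3) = (v + 3)^2*(v + 1)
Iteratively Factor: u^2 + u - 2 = (u - 1)*(u + 2)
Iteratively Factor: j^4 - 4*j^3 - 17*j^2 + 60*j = (j)*(j^3 - 4*j^2 - 17*j + 60) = j*(j - 3)*(j^2 - j - 20) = j*(j - 3)*(j + 4)*(j - 5)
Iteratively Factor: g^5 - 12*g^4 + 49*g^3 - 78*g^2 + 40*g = (g - 2)*(g^4 - 10*g^3 + 29*g^2 - 20*g) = (g - 2)*(g - 1)*(g^3 - 9*g^2 + 20*g) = (g - 5)*(g - 2)*(g - 1)*(g^2 - 4*g) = g*(g - 5)*(g - 2)*(g - 1)*(g - 4)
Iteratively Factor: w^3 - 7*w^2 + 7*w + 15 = (w - 3)*(w^2 - 4*w - 5) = (w - 5)*(w - 3)*(w + 1)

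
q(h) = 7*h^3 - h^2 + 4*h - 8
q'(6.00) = 748.00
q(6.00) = 1492.00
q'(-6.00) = 772.00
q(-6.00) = -1580.00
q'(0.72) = 13.45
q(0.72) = -3.03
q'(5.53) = 635.14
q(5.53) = 1167.33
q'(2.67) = 148.37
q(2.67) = 128.79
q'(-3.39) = 252.11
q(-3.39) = -305.76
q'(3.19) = 211.32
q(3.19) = 221.82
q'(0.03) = 3.96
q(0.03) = -7.88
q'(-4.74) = 485.30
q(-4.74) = -794.90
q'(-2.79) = 173.05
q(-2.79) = -178.97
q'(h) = 21*h^2 - 2*h + 4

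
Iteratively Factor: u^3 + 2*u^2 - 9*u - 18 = (u + 2)*(u^2 - 9) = (u - 3)*(u + 2)*(u + 3)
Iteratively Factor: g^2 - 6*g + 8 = (g - 4)*(g - 2)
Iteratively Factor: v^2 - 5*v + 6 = (v - 3)*(v - 2)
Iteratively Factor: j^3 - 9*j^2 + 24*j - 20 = (j - 2)*(j^2 - 7*j + 10) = (j - 2)^2*(j - 5)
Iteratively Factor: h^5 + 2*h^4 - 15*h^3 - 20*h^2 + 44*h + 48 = (h - 3)*(h^4 + 5*h^3 - 20*h - 16) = (h - 3)*(h - 2)*(h^3 + 7*h^2 + 14*h + 8) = (h - 3)*(h - 2)*(h + 4)*(h^2 + 3*h + 2) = (h - 3)*(h - 2)*(h + 2)*(h + 4)*(h + 1)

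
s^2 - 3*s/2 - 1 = (s - 2)*(s + 1/2)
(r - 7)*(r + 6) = r^2 - r - 42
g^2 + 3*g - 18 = (g - 3)*(g + 6)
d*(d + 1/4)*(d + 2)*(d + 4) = d^4 + 25*d^3/4 + 19*d^2/2 + 2*d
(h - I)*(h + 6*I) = h^2 + 5*I*h + 6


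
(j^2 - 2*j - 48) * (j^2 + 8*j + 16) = j^4 + 6*j^3 - 48*j^2 - 416*j - 768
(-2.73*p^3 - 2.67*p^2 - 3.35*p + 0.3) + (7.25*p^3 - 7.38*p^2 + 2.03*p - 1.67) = 4.52*p^3 - 10.05*p^2 - 1.32*p - 1.37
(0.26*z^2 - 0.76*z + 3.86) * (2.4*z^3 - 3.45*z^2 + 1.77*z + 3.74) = 0.624*z^5 - 2.721*z^4 + 12.3462*z^3 - 13.6898*z^2 + 3.9898*z + 14.4364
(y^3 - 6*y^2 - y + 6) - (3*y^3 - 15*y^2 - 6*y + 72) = -2*y^3 + 9*y^2 + 5*y - 66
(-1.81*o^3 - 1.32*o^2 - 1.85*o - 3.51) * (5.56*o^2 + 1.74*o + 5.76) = -10.0636*o^5 - 10.4886*o^4 - 23.0084*o^3 - 30.3378*o^2 - 16.7634*o - 20.2176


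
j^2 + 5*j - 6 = (j - 1)*(j + 6)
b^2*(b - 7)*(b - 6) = b^4 - 13*b^3 + 42*b^2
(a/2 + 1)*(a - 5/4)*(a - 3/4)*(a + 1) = a^4/2 + a^3/2 - 49*a^2/32 - 19*a/32 + 15/16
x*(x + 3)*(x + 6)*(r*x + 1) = r*x^4 + 9*r*x^3 + 18*r*x^2 + x^3 + 9*x^2 + 18*x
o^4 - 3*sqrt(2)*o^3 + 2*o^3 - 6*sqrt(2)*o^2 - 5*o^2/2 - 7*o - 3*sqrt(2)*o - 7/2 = (o + 1)*(o - 7*sqrt(2)/2)*(sqrt(2)*o/2 + 1/2)*(sqrt(2)*o + sqrt(2))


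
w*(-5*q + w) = -5*q*w + w^2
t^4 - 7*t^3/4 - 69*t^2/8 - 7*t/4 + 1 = (t - 4)*(t - 1/4)*(t + 1/2)*(t + 2)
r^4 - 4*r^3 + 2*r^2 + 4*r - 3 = (r - 3)*(r - 1)^2*(r + 1)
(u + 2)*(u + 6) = u^2 + 8*u + 12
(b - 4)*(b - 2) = b^2 - 6*b + 8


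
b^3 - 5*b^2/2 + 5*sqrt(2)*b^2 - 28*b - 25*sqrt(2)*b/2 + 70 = (b - 5/2)*(b - 2*sqrt(2))*(b + 7*sqrt(2))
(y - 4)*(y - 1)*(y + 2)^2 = y^4 - y^3 - 12*y^2 - 4*y + 16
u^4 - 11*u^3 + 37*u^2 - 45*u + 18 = (u - 6)*(u - 3)*(u - 1)^2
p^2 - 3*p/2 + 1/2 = (p - 1)*(p - 1/2)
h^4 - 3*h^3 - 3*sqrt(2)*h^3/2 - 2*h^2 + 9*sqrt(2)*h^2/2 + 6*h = h*(h - 3)*(h - 2*sqrt(2))*(h + sqrt(2)/2)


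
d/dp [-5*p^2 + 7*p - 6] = 7 - 10*p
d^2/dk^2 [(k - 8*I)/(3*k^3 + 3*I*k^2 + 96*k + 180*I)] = 2*((k - 8*I)*(3*k^2 + 2*I*k + 32)^2 - (3*k^2 + 2*I*k + (k - 8*I)*(3*k + I) + 32)*(k^3 + I*k^2 + 32*k + 60*I))/(3*(k^3 + I*k^2 + 32*k + 60*I)^3)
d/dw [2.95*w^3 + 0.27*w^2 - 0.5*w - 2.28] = 8.85*w^2 + 0.54*w - 0.5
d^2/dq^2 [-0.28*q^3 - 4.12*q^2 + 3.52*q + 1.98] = -1.68*q - 8.24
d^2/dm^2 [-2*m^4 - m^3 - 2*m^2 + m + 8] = -24*m^2 - 6*m - 4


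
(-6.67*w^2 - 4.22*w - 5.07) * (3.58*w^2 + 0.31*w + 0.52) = -23.8786*w^4 - 17.1753*w^3 - 22.9272*w^2 - 3.7661*w - 2.6364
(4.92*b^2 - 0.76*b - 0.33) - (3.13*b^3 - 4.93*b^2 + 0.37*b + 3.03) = -3.13*b^3 + 9.85*b^2 - 1.13*b - 3.36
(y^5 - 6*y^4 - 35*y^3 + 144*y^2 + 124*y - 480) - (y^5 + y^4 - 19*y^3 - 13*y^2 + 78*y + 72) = -7*y^4 - 16*y^3 + 157*y^2 + 46*y - 552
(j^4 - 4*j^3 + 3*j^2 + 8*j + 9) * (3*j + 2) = 3*j^5 - 10*j^4 + j^3 + 30*j^2 + 43*j + 18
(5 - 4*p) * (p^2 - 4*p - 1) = -4*p^3 + 21*p^2 - 16*p - 5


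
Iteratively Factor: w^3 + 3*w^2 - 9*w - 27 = (w + 3)*(w^2 - 9) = (w - 3)*(w + 3)*(w + 3)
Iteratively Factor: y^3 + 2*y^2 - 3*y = (y - 1)*(y^2 + 3*y) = (y - 1)*(y + 3)*(y)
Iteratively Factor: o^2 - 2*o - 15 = (o + 3)*(o - 5)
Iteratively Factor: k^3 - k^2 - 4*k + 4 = (k + 2)*(k^2 - 3*k + 2) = (k - 2)*(k + 2)*(k - 1)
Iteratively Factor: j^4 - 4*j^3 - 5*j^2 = (j)*(j^3 - 4*j^2 - 5*j) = j*(j - 5)*(j^2 + j) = j*(j - 5)*(j + 1)*(j)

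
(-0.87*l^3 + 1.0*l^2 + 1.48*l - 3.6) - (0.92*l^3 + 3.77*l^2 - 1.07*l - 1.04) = -1.79*l^3 - 2.77*l^2 + 2.55*l - 2.56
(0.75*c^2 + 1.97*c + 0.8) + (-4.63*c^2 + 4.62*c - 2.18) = -3.88*c^2 + 6.59*c - 1.38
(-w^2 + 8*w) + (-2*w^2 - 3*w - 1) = -3*w^2 + 5*w - 1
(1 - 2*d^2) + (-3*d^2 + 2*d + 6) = -5*d^2 + 2*d + 7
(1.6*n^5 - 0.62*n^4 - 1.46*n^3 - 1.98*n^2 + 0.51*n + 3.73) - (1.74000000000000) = 1.6*n^5 - 0.62*n^4 - 1.46*n^3 - 1.98*n^2 + 0.51*n + 1.99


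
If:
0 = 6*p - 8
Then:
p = 4/3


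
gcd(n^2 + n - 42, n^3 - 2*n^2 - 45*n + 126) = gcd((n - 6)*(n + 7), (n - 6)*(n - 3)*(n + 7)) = n^2 + n - 42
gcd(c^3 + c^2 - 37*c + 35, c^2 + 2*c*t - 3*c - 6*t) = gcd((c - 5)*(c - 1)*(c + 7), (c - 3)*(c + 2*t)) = 1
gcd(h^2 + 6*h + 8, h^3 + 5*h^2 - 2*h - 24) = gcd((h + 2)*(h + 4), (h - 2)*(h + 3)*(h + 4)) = h + 4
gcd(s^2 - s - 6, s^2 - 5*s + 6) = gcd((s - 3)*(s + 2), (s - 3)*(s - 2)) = s - 3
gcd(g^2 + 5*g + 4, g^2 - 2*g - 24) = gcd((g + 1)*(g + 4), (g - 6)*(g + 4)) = g + 4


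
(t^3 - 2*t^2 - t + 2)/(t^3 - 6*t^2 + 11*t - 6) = (t + 1)/(t - 3)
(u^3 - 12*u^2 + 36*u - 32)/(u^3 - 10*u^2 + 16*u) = (u - 2)/u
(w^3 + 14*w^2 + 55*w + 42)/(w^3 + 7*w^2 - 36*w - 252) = (w + 1)/(w - 6)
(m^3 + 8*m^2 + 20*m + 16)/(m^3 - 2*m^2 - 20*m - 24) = (m + 4)/(m - 6)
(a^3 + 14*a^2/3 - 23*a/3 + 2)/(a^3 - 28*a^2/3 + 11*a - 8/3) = (a + 6)/(a - 8)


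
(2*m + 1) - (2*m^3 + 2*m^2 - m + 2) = -2*m^3 - 2*m^2 + 3*m - 1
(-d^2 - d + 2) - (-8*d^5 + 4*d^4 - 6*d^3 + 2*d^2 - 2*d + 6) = 8*d^5 - 4*d^4 + 6*d^3 - 3*d^2 + d - 4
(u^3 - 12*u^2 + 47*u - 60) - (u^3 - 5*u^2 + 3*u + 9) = -7*u^2 + 44*u - 69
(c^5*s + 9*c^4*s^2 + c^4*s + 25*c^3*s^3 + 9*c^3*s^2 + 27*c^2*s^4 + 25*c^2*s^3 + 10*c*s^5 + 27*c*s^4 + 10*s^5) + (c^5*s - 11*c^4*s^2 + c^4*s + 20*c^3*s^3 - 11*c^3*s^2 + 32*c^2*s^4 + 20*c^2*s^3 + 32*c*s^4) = 2*c^5*s - 2*c^4*s^2 + 2*c^4*s + 45*c^3*s^3 - 2*c^3*s^2 + 59*c^2*s^4 + 45*c^2*s^3 + 10*c*s^5 + 59*c*s^4 + 10*s^5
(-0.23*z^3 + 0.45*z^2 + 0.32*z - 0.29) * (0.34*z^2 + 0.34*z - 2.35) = -0.0782*z^5 + 0.0748*z^4 + 0.8023*z^3 - 1.0473*z^2 - 0.8506*z + 0.6815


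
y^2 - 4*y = y*(y - 4)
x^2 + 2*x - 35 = (x - 5)*(x + 7)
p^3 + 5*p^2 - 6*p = p*(p - 1)*(p + 6)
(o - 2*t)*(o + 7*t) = o^2 + 5*o*t - 14*t^2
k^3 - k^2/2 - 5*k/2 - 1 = (k - 2)*(k + 1/2)*(k + 1)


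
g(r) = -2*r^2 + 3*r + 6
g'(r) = 3 - 4*r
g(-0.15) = 5.50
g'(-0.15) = 3.60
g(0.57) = 7.06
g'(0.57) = 0.72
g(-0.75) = 2.62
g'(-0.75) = 6.00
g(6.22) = -52.72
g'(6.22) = -21.88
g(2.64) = -0.02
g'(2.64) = -7.56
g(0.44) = 6.93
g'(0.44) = 1.24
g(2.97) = -2.73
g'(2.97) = -8.88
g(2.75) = -0.88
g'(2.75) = -8.00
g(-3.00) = -21.00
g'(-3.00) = 15.00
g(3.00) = -3.00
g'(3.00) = -9.00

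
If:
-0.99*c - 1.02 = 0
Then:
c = -1.03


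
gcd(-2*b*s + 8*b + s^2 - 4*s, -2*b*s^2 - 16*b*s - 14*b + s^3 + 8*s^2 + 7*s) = -2*b + s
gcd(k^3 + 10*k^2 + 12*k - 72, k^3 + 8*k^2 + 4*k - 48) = k^2 + 4*k - 12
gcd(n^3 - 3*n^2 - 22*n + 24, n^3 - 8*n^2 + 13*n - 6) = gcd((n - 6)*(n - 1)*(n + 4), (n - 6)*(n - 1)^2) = n^2 - 7*n + 6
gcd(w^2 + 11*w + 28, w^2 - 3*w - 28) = w + 4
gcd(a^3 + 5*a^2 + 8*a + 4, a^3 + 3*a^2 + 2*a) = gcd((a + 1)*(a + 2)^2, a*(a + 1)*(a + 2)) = a^2 + 3*a + 2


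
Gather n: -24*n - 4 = -24*n - 4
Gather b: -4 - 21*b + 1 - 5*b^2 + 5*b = -5*b^2 - 16*b - 3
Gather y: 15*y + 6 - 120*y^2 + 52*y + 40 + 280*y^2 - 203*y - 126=160*y^2 - 136*y - 80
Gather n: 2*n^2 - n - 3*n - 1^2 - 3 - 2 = 2*n^2 - 4*n - 6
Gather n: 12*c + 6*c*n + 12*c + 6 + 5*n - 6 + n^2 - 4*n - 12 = 24*c + n^2 + n*(6*c + 1) - 12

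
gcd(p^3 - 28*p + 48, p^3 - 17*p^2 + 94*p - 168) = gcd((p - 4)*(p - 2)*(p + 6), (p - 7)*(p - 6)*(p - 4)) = p - 4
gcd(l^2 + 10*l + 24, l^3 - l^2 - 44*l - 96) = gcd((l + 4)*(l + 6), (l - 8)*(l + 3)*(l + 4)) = l + 4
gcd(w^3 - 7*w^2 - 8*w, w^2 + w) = w^2 + w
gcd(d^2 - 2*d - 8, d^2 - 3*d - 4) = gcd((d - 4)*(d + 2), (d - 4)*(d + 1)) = d - 4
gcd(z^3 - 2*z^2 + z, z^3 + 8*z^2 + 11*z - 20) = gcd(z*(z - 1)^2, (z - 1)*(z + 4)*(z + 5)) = z - 1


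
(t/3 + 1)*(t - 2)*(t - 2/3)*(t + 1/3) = t^4/3 + 2*t^3/9 - 59*t^2/27 + 16*t/27 + 4/9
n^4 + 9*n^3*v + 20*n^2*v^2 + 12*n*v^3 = n*(n + v)*(n + 2*v)*(n + 6*v)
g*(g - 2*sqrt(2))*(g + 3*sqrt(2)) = g^3 + sqrt(2)*g^2 - 12*g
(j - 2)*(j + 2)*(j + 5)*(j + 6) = j^4 + 11*j^3 + 26*j^2 - 44*j - 120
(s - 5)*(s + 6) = s^2 + s - 30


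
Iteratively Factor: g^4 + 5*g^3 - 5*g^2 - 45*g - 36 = (g + 1)*(g^3 + 4*g^2 - 9*g - 36) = (g + 1)*(g + 3)*(g^2 + g - 12) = (g - 3)*(g + 1)*(g + 3)*(g + 4)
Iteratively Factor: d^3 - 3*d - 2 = (d + 1)*(d^2 - d - 2) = (d + 1)^2*(d - 2)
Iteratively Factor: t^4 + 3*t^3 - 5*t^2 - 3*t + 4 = (t - 1)*(t^3 + 4*t^2 - t - 4) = (t - 1)^2*(t^2 + 5*t + 4) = (t - 1)^2*(t + 1)*(t + 4)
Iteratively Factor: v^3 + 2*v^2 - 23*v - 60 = (v - 5)*(v^2 + 7*v + 12) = (v - 5)*(v + 4)*(v + 3)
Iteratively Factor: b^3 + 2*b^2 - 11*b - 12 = (b + 1)*(b^2 + b - 12) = (b - 3)*(b + 1)*(b + 4)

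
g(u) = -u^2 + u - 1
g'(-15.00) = 31.00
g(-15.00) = -241.00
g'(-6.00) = 13.00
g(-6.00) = -43.00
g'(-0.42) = 1.84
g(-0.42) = -1.60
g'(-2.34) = 5.68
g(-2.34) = -8.82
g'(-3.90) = 8.80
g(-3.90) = -20.11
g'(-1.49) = 3.98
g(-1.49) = -4.71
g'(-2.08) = 5.16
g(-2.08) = -7.41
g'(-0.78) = 2.56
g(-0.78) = -2.39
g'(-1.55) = 4.10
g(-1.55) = -4.95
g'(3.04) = -5.08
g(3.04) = -7.20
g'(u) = 1 - 2*u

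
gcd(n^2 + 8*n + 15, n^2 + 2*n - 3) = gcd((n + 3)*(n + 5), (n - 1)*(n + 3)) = n + 3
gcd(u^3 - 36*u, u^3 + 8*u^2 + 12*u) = u^2 + 6*u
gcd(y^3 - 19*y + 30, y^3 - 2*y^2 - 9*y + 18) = y^2 - 5*y + 6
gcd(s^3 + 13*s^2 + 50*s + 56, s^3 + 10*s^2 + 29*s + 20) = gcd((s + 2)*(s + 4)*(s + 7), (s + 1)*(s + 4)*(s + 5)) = s + 4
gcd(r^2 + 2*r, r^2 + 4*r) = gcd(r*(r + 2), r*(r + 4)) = r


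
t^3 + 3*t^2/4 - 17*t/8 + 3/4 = (t - 3/4)*(t - 1/2)*(t + 2)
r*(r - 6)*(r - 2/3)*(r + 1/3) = r^4 - 19*r^3/3 + 16*r^2/9 + 4*r/3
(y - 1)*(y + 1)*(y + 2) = y^3 + 2*y^2 - y - 2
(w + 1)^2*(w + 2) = w^3 + 4*w^2 + 5*w + 2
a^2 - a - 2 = (a - 2)*(a + 1)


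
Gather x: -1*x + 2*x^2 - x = 2*x^2 - 2*x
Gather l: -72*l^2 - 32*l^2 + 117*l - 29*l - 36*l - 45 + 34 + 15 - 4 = -104*l^2 + 52*l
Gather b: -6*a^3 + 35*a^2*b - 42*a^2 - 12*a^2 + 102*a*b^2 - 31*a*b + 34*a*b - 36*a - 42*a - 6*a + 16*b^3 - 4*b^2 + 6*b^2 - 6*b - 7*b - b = -6*a^3 - 54*a^2 - 84*a + 16*b^3 + b^2*(102*a + 2) + b*(35*a^2 + 3*a - 14)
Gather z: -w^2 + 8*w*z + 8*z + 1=-w^2 + z*(8*w + 8) + 1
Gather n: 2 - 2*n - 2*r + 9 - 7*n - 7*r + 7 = -9*n - 9*r + 18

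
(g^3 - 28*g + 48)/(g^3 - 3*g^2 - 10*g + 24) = (g + 6)/(g + 3)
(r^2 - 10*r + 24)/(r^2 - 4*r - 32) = (-r^2 + 10*r - 24)/(-r^2 + 4*r + 32)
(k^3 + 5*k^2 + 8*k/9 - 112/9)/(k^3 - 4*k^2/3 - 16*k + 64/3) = (k + 7/3)/(k - 4)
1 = 1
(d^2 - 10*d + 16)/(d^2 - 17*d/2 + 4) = 2*(d - 2)/(2*d - 1)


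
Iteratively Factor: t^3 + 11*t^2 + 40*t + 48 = (t + 4)*(t^2 + 7*t + 12) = (t + 3)*(t + 4)*(t + 4)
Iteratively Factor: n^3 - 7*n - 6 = (n + 1)*(n^2 - n - 6) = (n + 1)*(n + 2)*(n - 3)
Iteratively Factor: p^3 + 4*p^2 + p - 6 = (p + 3)*(p^2 + p - 2) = (p + 2)*(p + 3)*(p - 1)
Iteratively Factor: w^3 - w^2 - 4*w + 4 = (w - 1)*(w^2 - 4) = (w - 1)*(w + 2)*(w - 2)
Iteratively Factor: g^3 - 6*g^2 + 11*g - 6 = (g - 3)*(g^2 - 3*g + 2) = (g - 3)*(g - 2)*(g - 1)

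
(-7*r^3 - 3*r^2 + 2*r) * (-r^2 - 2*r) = 7*r^5 + 17*r^4 + 4*r^3 - 4*r^2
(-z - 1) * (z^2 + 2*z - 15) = -z^3 - 3*z^2 + 13*z + 15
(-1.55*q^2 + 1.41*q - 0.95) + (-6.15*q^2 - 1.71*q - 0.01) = -7.7*q^2 - 0.3*q - 0.96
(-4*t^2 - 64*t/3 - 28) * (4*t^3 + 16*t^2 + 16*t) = -16*t^5 - 448*t^4/3 - 1552*t^3/3 - 2368*t^2/3 - 448*t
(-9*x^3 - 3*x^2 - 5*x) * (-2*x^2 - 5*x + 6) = 18*x^5 + 51*x^4 - 29*x^3 + 7*x^2 - 30*x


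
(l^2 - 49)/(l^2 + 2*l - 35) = (l - 7)/(l - 5)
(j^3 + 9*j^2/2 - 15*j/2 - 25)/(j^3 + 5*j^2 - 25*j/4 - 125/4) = 2*(j + 2)/(2*j + 5)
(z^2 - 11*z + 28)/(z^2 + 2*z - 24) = (z - 7)/(z + 6)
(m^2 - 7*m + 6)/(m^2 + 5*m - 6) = (m - 6)/(m + 6)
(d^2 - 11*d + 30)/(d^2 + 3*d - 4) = (d^2 - 11*d + 30)/(d^2 + 3*d - 4)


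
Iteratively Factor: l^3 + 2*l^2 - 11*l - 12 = (l + 4)*(l^2 - 2*l - 3) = (l + 1)*(l + 4)*(l - 3)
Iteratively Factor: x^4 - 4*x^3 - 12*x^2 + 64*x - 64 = (x - 2)*(x^3 - 2*x^2 - 16*x + 32) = (x - 2)*(x + 4)*(x^2 - 6*x + 8) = (x - 2)^2*(x + 4)*(x - 4)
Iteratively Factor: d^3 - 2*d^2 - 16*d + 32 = (d - 4)*(d^2 + 2*d - 8) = (d - 4)*(d - 2)*(d + 4)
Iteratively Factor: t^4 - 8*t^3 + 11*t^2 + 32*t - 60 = (t - 2)*(t^3 - 6*t^2 - t + 30) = (t - 5)*(t - 2)*(t^2 - t - 6) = (t - 5)*(t - 2)*(t + 2)*(t - 3)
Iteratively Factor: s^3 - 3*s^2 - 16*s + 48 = (s + 4)*(s^2 - 7*s + 12) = (s - 3)*(s + 4)*(s - 4)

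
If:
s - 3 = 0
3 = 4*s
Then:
No Solution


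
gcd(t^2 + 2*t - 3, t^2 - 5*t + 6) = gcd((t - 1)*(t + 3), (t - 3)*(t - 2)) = 1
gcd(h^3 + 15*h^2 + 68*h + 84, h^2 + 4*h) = 1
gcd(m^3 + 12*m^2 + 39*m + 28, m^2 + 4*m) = m + 4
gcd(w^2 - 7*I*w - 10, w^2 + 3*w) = 1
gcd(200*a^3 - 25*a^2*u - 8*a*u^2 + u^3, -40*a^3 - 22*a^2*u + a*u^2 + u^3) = -5*a + u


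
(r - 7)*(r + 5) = r^2 - 2*r - 35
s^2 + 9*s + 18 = (s + 3)*(s + 6)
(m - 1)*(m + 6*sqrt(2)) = m^2 - m + 6*sqrt(2)*m - 6*sqrt(2)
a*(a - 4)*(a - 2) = a^3 - 6*a^2 + 8*a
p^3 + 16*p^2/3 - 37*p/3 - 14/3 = (p - 2)*(p + 1/3)*(p + 7)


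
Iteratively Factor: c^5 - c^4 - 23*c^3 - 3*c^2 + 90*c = (c - 5)*(c^4 + 4*c^3 - 3*c^2 - 18*c) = (c - 5)*(c + 3)*(c^3 + c^2 - 6*c) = (c - 5)*(c + 3)^2*(c^2 - 2*c) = (c - 5)*(c - 2)*(c + 3)^2*(c)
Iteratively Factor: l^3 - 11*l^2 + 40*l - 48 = (l - 4)*(l^2 - 7*l + 12) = (l - 4)*(l - 3)*(l - 4)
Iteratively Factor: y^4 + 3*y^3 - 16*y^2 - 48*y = (y + 3)*(y^3 - 16*y) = (y - 4)*(y + 3)*(y^2 + 4*y) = y*(y - 4)*(y + 3)*(y + 4)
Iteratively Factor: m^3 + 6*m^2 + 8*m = (m + 2)*(m^2 + 4*m) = (m + 2)*(m + 4)*(m)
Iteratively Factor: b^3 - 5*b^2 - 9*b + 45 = (b + 3)*(b^2 - 8*b + 15) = (b - 3)*(b + 3)*(b - 5)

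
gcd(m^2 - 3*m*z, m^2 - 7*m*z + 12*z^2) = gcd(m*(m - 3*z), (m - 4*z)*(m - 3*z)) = -m + 3*z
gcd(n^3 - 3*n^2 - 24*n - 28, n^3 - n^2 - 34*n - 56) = n^2 - 5*n - 14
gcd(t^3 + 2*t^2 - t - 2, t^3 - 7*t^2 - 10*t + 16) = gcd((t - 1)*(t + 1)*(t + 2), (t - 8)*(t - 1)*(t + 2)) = t^2 + t - 2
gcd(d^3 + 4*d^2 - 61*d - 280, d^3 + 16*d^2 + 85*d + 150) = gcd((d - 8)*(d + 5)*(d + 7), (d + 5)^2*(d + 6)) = d + 5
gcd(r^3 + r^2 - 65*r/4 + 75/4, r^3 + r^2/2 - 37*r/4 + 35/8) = r - 5/2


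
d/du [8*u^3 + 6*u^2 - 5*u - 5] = 24*u^2 + 12*u - 5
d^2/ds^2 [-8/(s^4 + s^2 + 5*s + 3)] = 16*((6*s^2 + 1)*(s^4 + s^2 + 5*s + 3) - (4*s^3 + 2*s + 5)^2)/(s^4 + s^2 + 5*s + 3)^3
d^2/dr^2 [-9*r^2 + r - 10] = -18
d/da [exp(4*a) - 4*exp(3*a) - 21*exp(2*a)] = (4*exp(2*a) - 12*exp(a) - 42)*exp(2*a)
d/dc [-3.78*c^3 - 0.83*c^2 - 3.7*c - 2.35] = -11.34*c^2 - 1.66*c - 3.7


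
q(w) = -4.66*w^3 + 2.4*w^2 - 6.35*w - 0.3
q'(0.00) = -6.35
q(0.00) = -0.30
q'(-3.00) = -146.57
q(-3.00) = 166.17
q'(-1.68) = -53.87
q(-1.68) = 39.24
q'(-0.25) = -8.42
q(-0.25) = 1.51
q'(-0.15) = -7.38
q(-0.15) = 0.72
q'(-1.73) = -56.49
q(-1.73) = 42.00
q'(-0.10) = -6.97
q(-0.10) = 0.36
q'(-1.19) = -31.86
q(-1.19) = 18.51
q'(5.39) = -386.63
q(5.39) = -694.51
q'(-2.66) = -118.03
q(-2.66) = 121.28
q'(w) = -13.98*w^2 + 4.8*w - 6.35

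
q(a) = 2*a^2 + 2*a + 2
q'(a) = 4*a + 2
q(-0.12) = 1.79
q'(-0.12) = 1.52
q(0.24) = 2.60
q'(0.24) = 2.96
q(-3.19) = 15.97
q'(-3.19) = -10.76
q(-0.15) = 1.74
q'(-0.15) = 1.40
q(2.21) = 16.19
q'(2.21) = 10.84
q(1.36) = 8.42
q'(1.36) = 7.44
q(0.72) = 4.48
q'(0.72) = 4.88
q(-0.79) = 1.67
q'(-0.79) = -1.16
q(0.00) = 2.00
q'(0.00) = 2.00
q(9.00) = 182.00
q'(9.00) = 38.00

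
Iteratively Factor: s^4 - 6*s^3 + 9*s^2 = (s)*(s^3 - 6*s^2 + 9*s) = s*(s - 3)*(s^2 - 3*s) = s*(s - 3)^2*(s)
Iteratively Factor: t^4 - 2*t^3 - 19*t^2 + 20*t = (t - 1)*(t^3 - t^2 - 20*t) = (t - 5)*(t - 1)*(t^2 + 4*t) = (t - 5)*(t - 1)*(t + 4)*(t)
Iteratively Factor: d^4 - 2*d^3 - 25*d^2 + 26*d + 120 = (d - 3)*(d^3 + d^2 - 22*d - 40) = (d - 3)*(d + 4)*(d^2 - 3*d - 10) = (d - 3)*(d + 2)*(d + 4)*(d - 5)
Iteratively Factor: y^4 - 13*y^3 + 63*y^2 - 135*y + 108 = (y - 3)*(y^3 - 10*y^2 + 33*y - 36) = (y - 3)^2*(y^2 - 7*y + 12) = (y - 3)^3*(y - 4)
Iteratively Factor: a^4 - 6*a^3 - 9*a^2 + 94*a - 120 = (a - 5)*(a^3 - a^2 - 14*a + 24) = (a - 5)*(a + 4)*(a^2 - 5*a + 6) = (a - 5)*(a - 3)*(a + 4)*(a - 2)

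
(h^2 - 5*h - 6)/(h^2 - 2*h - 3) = (h - 6)/(h - 3)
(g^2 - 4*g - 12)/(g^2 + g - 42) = (g + 2)/(g + 7)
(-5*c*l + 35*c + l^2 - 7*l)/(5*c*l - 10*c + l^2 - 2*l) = (-5*c*l + 35*c + l^2 - 7*l)/(5*c*l - 10*c + l^2 - 2*l)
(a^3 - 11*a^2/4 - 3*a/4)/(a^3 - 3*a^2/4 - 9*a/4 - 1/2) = a*(a - 3)/(a^2 - a - 2)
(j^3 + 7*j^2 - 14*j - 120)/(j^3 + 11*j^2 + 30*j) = (j - 4)/j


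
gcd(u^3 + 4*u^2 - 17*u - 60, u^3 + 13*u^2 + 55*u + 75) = u^2 + 8*u + 15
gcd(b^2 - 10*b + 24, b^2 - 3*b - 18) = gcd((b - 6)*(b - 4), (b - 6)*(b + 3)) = b - 6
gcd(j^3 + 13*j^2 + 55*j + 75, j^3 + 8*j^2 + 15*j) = j^2 + 8*j + 15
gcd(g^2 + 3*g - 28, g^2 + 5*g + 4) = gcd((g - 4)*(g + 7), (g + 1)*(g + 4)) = 1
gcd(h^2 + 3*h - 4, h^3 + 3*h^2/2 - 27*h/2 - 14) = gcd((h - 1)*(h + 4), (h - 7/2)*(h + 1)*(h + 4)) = h + 4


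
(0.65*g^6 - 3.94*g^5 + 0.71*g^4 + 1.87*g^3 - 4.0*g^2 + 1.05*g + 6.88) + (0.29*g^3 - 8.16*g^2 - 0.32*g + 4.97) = 0.65*g^6 - 3.94*g^5 + 0.71*g^4 + 2.16*g^3 - 12.16*g^2 + 0.73*g + 11.85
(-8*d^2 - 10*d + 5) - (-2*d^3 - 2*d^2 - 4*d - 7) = 2*d^3 - 6*d^2 - 6*d + 12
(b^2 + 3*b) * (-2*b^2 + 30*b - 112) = -2*b^4 + 24*b^3 - 22*b^2 - 336*b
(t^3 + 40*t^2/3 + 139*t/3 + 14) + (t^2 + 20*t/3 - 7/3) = t^3 + 43*t^2/3 + 53*t + 35/3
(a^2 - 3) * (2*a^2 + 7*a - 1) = 2*a^4 + 7*a^3 - 7*a^2 - 21*a + 3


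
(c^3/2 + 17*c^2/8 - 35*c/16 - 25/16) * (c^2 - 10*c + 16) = c^5/2 - 23*c^4/8 - 247*c^3/16 + 869*c^2/16 - 155*c/8 - 25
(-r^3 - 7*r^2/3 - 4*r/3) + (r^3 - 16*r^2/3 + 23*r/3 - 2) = -23*r^2/3 + 19*r/3 - 2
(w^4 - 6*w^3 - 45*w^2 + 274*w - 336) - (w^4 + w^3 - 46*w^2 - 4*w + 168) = -7*w^3 + w^2 + 278*w - 504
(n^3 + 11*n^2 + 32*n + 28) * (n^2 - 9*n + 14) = n^5 + 2*n^4 - 53*n^3 - 106*n^2 + 196*n + 392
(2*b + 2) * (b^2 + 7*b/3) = 2*b^3 + 20*b^2/3 + 14*b/3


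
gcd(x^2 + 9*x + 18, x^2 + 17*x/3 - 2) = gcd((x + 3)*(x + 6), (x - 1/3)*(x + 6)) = x + 6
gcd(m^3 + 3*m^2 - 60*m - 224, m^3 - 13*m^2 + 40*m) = m - 8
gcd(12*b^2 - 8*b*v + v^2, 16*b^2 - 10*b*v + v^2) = -2*b + v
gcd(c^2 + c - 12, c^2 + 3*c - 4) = c + 4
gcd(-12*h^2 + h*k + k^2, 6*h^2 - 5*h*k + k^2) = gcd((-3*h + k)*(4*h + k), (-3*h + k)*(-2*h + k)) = 3*h - k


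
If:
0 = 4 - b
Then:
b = 4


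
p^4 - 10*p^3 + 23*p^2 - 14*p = p*(p - 7)*(p - 2)*(p - 1)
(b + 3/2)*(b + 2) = b^2 + 7*b/2 + 3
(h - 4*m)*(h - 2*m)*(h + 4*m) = h^3 - 2*h^2*m - 16*h*m^2 + 32*m^3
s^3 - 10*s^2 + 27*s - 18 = (s - 6)*(s - 3)*(s - 1)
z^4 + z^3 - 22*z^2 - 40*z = z*(z - 5)*(z + 2)*(z + 4)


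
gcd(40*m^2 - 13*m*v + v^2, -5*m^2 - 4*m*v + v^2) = -5*m + v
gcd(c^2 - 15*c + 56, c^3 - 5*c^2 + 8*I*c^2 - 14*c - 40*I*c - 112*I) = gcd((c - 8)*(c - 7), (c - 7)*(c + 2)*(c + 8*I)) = c - 7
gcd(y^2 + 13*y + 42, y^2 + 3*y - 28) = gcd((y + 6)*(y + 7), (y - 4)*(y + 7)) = y + 7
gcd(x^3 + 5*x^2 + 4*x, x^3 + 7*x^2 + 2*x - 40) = x + 4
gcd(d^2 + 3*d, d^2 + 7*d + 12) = d + 3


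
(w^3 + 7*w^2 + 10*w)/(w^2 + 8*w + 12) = w*(w + 5)/(w + 6)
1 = 1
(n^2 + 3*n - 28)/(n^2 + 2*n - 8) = (n^2 + 3*n - 28)/(n^2 + 2*n - 8)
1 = 1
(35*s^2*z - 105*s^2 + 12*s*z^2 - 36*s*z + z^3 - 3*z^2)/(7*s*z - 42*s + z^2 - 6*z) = (5*s*z - 15*s + z^2 - 3*z)/(z - 6)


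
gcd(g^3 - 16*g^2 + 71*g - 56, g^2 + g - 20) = 1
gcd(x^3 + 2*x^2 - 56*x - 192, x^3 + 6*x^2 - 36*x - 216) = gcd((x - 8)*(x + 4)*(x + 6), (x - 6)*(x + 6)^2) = x + 6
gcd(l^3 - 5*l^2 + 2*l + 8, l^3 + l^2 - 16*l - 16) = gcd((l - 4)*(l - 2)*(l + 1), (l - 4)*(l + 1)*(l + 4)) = l^2 - 3*l - 4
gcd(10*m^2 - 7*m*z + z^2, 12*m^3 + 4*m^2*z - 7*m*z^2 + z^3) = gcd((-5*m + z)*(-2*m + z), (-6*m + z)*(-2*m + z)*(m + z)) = -2*m + z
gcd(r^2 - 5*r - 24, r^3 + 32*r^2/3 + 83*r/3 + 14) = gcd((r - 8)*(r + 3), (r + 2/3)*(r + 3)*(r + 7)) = r + 3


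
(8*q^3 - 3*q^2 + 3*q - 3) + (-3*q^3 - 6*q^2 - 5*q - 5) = 5*q^3 - 9*q^2 - 2*q - 8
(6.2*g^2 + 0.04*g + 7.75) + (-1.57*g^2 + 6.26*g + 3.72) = 4.63*g^2 + 6.3*g + 11.47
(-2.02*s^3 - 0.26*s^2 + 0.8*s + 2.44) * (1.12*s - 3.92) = -2.2624*s^4 + 7.6272*s^3 + 1.9152*s^2 - 0.4032*s - 9.5648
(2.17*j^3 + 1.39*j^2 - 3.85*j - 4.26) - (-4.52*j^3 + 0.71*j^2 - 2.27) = 6.69*j^3 + 0.68*j^2 - 3.85*j - 1.99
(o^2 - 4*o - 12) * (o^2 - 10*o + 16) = o^4 - 14*o^3 + 44*o^2 + 56*o - 192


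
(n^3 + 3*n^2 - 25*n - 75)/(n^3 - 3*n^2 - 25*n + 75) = (n + 3)/(n - 3)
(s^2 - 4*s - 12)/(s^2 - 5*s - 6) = (s + 2)/(s + 1)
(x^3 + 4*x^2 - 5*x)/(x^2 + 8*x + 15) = x*(x - 1)/(x + 3)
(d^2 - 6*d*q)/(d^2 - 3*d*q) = (d - 6*q)/(d - 3*q)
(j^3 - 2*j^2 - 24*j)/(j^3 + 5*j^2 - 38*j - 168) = j/(j + 7)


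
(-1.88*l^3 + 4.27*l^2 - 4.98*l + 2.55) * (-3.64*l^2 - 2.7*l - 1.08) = 6.8432*l^5 - 10.4668*l^4 + 8.6286*l^3 - 0.447599999999998*l^2 - 1.5066*l - 2.754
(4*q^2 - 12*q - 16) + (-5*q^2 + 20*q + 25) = -q^2 + 8*q + 9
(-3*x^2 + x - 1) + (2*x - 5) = -3*x^2 + 3*x - 6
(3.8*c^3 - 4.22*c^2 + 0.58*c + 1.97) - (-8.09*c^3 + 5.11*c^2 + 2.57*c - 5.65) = 11.89*c^3 - 9.33*c^2 - 1.99*c + 7.62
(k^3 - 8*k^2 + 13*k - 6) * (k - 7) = k^4 - 15*k^3 + 69*k^2 - 97*k + 42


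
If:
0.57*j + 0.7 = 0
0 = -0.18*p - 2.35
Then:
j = -1.23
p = -13.06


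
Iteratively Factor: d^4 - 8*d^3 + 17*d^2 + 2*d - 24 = (d - 2)*(d^3 - 6*d^2 + 5*d + 12) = (d - 4)*(d - 2)*(d^2 - 2*d - 3) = (d - 4)*(d - 3)*(d - 2)*(d + 1)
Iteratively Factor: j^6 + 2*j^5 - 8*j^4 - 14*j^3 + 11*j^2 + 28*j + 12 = (j + 1)*(j^5 + j^4 - 9*j^3 - 5*j^2 + 16*j + 12) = (j + 1)^2*(j^4 - 9*j^2 + 4*j + 12) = (j + 1)^3*(j^3 - j^2 - 8*j + 12) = (j - 2)*(j + 1)^3*(j^2 + j - 6) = (j - 2)*(j + 1)^3*(j + 3)*(j - 2)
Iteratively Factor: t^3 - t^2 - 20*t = (t)*(t^2 - t - 20) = t*(t - 5)*(t + 4)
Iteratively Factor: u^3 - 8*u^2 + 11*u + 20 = (u + 1)*(u^2 - 9*u + 20) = (u - 5)*(u + 1)*(u - 4)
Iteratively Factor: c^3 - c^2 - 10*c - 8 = (c + 2)*(c^2 - 3*c - 4) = (c - 4)*(c + 2)*(c + 1)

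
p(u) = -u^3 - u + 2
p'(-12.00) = -433.00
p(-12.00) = 1742.00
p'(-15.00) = -676.00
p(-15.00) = 3392.00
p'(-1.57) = -8.39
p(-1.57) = 7.44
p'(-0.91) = -3.48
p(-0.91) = 3.66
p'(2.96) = -27.28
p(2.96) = -26.89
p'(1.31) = -6.15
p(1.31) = -1.56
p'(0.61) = -2.12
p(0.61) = 1.16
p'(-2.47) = -19.30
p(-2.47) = 19.54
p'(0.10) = -1.03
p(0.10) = 1.90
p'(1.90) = -11.83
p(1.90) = -6.76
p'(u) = -3*u^2 - 1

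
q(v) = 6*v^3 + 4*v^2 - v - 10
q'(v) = 18*v^2 + 8*v - 1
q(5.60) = 1163.54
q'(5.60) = 608.28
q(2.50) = 106.25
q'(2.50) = 131.50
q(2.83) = 155.20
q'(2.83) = 165.80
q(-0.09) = -9.88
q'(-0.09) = -1.57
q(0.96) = -1.97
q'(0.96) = 23.27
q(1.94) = 46.92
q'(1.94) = 82.26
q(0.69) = -6.81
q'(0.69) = 13.09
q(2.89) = 165.34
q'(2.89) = 172.46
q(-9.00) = -4051.00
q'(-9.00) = 1385.00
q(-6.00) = -1156.00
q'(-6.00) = 599.00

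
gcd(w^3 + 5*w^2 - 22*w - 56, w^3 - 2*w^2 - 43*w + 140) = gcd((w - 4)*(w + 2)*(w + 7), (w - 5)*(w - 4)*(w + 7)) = w^2 + 3*w - 28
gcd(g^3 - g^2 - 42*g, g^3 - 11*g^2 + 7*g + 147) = g - 7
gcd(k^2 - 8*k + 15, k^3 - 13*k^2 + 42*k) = 1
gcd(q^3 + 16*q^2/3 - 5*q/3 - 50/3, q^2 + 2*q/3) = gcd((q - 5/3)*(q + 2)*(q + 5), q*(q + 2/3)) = 1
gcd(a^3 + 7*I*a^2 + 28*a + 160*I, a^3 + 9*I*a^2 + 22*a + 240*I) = a^2 + 3*I*a + 40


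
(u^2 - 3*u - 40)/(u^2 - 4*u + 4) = (u^2 - 3*u - 40)/(u^2 - 4*u + 4)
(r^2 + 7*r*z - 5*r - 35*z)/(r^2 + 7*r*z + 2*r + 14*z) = (r - 5)/(r + 2)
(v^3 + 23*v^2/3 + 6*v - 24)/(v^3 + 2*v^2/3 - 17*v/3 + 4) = (v + 6)/(v - 1)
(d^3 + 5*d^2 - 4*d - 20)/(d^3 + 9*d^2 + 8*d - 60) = (d + 2)/(d + 6)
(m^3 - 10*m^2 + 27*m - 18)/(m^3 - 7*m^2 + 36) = (m - 1)/(m + 2)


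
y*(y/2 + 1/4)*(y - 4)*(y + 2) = y^4/2 - 3*y^3/4 - 9*y^2/2 - 2*y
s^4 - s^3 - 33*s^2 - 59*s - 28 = (s - 7)*(s + 1)^2*(s + 4)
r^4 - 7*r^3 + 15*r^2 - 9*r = r*(r - 3)^2*(r - 1)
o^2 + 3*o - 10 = (o - 2)*(o + 5)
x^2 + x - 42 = (x - 6)*(x + 7)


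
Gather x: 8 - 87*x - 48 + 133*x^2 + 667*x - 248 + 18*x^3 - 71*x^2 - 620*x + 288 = 18*x^3 + 62*x^2 - 40*x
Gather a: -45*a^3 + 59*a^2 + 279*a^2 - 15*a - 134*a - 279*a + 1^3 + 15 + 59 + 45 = -45*a^3 + 338*a^2 - 428*a + 120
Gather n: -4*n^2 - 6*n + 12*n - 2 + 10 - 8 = -4*n^2 + 6*n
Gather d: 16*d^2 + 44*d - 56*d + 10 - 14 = 16*d^2 - 12*d - 4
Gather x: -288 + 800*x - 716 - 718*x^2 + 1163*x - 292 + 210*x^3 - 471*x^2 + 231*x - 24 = 210*x^3 - 1189*x^2 + 2194*x - 1320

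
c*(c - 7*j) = c^2 - 7*c*j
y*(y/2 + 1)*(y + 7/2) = y^3/2 + 11*y^2/4 + 7*y/2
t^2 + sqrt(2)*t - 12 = (t - 2*sqrt(2))*(t + 3*sqrt(2))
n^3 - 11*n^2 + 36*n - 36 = (n - 6)*(n - 3)*(n - 2)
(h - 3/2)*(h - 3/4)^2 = h^3 - 3*h^2 + 45*h/16 - 27/32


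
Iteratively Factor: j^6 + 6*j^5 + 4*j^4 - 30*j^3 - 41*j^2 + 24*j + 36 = (j - 1)*(j^5 + 7*j^4 + 11*j^3 - 19*j^2 - 60*j - 36) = (j - 1)*(j + 3)*(j^4 + 4*j^3 - j^2 - 16*j - 12) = (j - 1)*(j + 3)^2*(j^3 + j^2 - 4*j - 4) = (j - 1)*(j + 2)*(j + 3)^2*(j^2 - j - 2) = (j - 2)*(j - 1)*(j + 2)*(j + 3)^2*(j + 1)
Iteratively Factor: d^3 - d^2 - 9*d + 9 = (d + 3)*(d^2 - 4*d + 3) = (d - 3)*(d + 3)*(d - 1)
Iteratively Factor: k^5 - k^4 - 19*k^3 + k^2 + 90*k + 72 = (k - 4)*(k^4 + 3*k^3 - 7*k^2 - 27*k - 18) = (k - 4)*(k + 2)*(k^3 + k^2 - 9*k - 9) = (k - 4)*(k + 2)*(k + 3)*(k^2 - 2*k - 3) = (k - 4)*(k - 3)*(k + 2)*(k + 3)*(k + 1)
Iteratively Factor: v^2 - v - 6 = (v - 3)*(v + 2)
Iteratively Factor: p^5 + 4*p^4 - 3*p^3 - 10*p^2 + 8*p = (p - 1)*(p^4 + 5*p^3 + 2*p^2 - 8*p) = (p - 1)*(p + 2)*(p^3 + 3*p^2 - 4*p) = (p - 1)*(p + 2)*(p + 4)*(p^2 - p) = p*(p - 1)*(p + 2)*(p + 4)*(p - 1)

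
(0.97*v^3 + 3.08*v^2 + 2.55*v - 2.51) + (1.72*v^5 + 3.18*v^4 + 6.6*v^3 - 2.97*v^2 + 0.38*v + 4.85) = 1.72*v^5 + 3.18*v^4 + 7.57*v^3 + 0.11*v^2 + 2.93*v + 2.34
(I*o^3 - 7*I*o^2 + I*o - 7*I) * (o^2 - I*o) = I*o^5 + o^4 - 7*I*o^4 - 7*o^3 + I*o^3 + o^2 - 7*I*o^2 - 7*o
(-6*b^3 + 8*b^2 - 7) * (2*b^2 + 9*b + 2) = -12*b^5 - 38*b^4 + 60*b^3 + 2*b^2 - 63*b - 14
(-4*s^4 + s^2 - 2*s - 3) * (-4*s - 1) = 16*s^5 + 4*s^4 - 4*s^3 + 7*s^2 + 14*s + 3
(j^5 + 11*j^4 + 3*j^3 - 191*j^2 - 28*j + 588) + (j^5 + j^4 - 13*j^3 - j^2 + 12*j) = 2*j^5 + 12*j^4 - 10*j^3 - 192*j^2 - 16*j + 588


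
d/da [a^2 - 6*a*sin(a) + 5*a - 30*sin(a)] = -6*a*cos(a) + 2*a - 6*sin(a) - 30*cos(a) + 5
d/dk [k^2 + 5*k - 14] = 2*k + 5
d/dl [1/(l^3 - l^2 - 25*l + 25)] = (-3*l^2 + 2*l + 25)/(l^3 - l^2 - 25*l + 25)^2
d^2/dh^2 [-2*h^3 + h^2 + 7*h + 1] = 2 - 12*h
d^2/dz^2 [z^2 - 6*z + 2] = 2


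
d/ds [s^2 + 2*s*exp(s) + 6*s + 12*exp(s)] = 2*s*exp(s) + 2*s + 14*exp(s) + 6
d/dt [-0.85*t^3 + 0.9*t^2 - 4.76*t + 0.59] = -2.55*t^2 + 1.8*t - 4.76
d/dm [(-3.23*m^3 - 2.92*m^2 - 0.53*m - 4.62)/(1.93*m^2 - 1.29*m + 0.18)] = (-6.2339*m^4 + 8.3334*m^3 + 3.0455*m^2 + 16.782*m - 6.0552)/(3.7249*m^4 - 4.9794*m^3 + 2.3589*m^2 - 0.4644*m + 0.0324)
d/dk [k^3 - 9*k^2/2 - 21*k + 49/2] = 3*k^2 - 9*k - 21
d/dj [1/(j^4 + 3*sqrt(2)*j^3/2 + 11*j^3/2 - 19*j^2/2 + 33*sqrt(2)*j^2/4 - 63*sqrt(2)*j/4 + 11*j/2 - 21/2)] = 4*(-16*j^3 - 66*j^2 - 18*sqrt(2)*j^2 - 66*sqrt(2)*j + 76*j - 22 + 63*sqrt(2))/(4*j^4 + 6*sqrt(2)*j^3 + 22*j^3 - 38*j^2 + 33*sqrt(2)*j^2 - 63*sqrt(2)*j + 22*j - 42)^2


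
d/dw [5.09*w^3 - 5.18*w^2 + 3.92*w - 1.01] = 15.27*w^2 - 10.36*w + 3.92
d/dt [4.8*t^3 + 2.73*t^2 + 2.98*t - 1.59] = 14.4*t^2 + 5.46*t + 2.98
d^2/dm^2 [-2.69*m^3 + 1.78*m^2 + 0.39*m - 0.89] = 3.56 - 16.14*m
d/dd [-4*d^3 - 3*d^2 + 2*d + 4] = -12*d^2 - 6*d + 2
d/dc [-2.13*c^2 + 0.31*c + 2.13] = 0.31 - 4.26*c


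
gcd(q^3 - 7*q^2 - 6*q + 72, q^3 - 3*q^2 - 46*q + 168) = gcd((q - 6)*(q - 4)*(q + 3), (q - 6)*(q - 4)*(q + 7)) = q^2 - 10*q + 24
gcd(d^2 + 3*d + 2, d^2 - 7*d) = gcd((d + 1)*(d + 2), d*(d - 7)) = 1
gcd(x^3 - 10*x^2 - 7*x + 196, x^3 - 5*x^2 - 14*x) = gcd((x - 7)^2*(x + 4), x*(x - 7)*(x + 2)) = x - 7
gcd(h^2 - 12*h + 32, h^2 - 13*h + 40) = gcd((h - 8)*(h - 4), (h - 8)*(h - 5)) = h - 8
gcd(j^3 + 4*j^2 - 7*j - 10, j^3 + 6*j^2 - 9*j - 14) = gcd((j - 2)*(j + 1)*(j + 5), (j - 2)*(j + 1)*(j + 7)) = j^2 - j - 2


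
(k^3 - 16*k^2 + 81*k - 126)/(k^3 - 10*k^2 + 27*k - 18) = (k - 7)/(k - 1)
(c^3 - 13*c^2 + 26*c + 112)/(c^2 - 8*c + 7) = (c^2 - 6*c - 16)/(c - 1)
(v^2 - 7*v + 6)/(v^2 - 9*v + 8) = (v - 6)/(v - 8)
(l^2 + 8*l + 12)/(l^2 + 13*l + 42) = (l + 2)/(l + 7)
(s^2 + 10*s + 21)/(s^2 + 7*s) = (s + 3)/s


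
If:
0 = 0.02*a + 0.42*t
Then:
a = -21.0*t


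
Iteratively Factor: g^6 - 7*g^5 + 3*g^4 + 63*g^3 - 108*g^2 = (g - 3)*(g^5 - 4*g^4 - 9*g^3 + 36*g^2) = (g - 3)*(g + 3)*(g^4 - 7*g^3 + 12*g^2) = g*(g - 3)*(g + 3)*(g^3 - 7*g^2 + 12*g) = g^2*(g - 3)*(g + 3)*(g^2 - 7*g + 12) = g^2*(g - 4)*(g - 3)*(g + 3)*(g - 3)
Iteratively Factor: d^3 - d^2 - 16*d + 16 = (d - 1)*(d^2 - 16) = (d - 4)*(d - 1)*(d + 4)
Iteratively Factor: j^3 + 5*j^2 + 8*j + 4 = (j + 2)*(j^2 + 3*j + 2) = (j + 2)^2*(j + 1)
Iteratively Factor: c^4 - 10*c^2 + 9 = (c + 1)*(c^3 - c^2 - 9*c + 9) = (c + 1)*(c + 3)*(c^2 - 4*c + 3) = (c - 1)*(c + 1)*(c + 3)*(c - 3)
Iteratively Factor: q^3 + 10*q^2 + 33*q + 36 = (q + 3)*(q^2 + 7*q + 12) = (q + 3)^2*(q + 4)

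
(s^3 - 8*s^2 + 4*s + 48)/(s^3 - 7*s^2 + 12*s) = (s^2 - 4*s - 12)/(s*(s - 3))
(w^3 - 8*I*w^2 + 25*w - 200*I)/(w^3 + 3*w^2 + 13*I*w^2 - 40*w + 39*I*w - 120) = (w^2 - 13*I*w - 40)/(w^2 + w*(3 + 8*I) + 24*I)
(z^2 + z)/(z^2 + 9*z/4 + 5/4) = 4*z/(4*z + 5)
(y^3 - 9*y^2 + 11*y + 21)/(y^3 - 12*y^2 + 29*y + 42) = (y - 3)/(y - 6)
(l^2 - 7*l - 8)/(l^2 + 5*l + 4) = (l - 8)/(l + 4)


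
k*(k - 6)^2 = k^3 - 12*k^2 + 36*k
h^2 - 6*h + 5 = (h - 5)*(h - 1)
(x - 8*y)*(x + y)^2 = x^3 - 6*x^2*y - 15*x*y^2 - 8*y^3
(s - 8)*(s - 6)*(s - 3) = s^3 - 17*s^2 + 90*s - 144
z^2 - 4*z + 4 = (z - 2)^2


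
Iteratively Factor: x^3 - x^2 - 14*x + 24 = (x - 3)*(x^2 + 2*x - 8) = (x - 3)*(x - 2)*(x + 4)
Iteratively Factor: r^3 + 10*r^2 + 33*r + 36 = (r + 4)*(r^2 + 6*r + 9) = (r + 3)*(r + 4)*(r + 3)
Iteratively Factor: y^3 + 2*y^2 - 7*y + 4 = (y - 1)*(y^2 + 3*y - 4) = (y - 1)*(y + 4)*(y - 1)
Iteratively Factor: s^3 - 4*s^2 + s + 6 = (s - 3)*(s^2 - s - 2) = (s - 3)*(s + 1)*(s - 2)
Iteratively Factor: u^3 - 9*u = (u)*(u^2 - 9) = u*(u - 3)*(u + 3)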